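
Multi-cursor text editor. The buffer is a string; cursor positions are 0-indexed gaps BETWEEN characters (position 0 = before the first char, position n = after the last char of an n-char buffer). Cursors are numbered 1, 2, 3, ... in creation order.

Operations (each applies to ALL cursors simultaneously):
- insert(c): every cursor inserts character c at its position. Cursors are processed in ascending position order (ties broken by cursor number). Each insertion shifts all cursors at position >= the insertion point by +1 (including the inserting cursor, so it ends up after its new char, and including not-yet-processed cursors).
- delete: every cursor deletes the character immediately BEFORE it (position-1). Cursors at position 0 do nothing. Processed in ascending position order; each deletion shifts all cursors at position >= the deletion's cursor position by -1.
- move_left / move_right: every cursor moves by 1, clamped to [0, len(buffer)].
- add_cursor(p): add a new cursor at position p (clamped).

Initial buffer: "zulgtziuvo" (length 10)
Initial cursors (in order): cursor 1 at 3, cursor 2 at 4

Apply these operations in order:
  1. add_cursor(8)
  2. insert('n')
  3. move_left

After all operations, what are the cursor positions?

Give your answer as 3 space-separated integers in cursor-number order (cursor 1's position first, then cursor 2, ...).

After op 1 (add_cursor(8)): buffer="zulgtziuvo" (len 10), cursors c1@3 c2@4 c3@8, authorship ..........
After op 2 (insert('n')): buffer="zulngntziunvo" (len 13), cursors c1@4 c2@6 c3@11, authorship ...1.2....3..
After op 3 (move_left): buffer="zulngntziunvo" (len 13), cursors c1@3 c2@5 c3@10, authorship ...1.2....3..

Answer: 3 5 10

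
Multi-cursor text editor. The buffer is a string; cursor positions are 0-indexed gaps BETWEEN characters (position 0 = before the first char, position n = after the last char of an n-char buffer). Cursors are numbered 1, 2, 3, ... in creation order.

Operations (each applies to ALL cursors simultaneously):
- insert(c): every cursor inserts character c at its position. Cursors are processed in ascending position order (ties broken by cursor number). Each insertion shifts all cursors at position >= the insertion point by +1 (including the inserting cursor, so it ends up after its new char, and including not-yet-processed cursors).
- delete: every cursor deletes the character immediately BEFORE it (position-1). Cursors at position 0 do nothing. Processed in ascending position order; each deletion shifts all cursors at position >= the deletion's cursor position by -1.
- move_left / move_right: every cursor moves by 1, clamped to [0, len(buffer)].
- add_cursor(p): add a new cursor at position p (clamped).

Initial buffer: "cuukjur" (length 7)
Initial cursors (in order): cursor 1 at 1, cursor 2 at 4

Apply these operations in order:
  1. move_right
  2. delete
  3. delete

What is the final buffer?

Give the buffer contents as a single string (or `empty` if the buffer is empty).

Answer: uur

Derivation:
After op 1 (move_right): buffer="cuukjur" (len 7), cursors c1@2 c2@5, authorship .......
After op 2 (delete): buffer="cukur" (len 5), cursors c1@1 c2@3, authorship .....
After op 3 (delete): buffer="uur" (len 3), cursors c1@0 c2@1, authorship ...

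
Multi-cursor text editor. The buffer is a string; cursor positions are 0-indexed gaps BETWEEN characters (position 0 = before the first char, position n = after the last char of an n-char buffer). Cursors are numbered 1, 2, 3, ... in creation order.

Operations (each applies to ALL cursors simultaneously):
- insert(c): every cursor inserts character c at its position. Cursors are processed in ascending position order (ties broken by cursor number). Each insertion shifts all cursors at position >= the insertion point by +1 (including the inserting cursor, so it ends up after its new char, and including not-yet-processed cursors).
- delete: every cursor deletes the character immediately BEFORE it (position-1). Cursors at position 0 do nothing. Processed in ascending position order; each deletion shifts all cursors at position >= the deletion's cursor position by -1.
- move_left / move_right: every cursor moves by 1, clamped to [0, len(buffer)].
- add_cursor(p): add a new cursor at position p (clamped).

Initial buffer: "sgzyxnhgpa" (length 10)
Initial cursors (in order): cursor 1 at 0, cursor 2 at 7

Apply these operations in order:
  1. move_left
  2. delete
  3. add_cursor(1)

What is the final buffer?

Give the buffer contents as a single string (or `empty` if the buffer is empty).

After op 1 (move_left): buffer="sgzyxnhgpa" (len 10), cursors c1@0 c2@6, authorship ..........
After op 2 (delete): buffer="sgzyxhgpa" (len 9), cursors c1@0 c2@5, authorship .........
After op 3 (add_cursor(1)): buffer="sgzyxhgpa" (len 9), cursors c1@0 c3@1 c2@5, authorship .........

Answer: sgzyxhgpa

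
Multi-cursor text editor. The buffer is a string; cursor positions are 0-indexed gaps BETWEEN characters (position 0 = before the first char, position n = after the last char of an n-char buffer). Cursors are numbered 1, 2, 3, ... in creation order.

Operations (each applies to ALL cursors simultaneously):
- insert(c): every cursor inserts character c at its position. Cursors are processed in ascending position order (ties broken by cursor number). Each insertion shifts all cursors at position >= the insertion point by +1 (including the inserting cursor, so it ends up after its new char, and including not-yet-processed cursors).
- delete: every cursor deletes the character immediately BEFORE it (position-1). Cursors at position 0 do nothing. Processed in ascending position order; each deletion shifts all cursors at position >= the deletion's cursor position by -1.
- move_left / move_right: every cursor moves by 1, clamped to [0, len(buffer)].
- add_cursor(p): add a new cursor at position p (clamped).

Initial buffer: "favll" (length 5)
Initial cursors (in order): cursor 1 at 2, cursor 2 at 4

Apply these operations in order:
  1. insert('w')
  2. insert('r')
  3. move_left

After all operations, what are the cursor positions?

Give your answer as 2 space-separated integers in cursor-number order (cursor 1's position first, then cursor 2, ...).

Answer: 3 7

Derivation:
After op 1 (insert('w')): buffer="fawvlwl" (len 7), cursors c1@3 c2@6, authorship ..1..2.
After op 2 (insert('r')): buffer="fawrvlwrl" (len 9), cursors c1@4 c2@8, authorship ..11..22.
After op 3 (move_left): buffer="fawrvlwrl" (len 9), cursors c1@3 c2@7, authorship ..11..22.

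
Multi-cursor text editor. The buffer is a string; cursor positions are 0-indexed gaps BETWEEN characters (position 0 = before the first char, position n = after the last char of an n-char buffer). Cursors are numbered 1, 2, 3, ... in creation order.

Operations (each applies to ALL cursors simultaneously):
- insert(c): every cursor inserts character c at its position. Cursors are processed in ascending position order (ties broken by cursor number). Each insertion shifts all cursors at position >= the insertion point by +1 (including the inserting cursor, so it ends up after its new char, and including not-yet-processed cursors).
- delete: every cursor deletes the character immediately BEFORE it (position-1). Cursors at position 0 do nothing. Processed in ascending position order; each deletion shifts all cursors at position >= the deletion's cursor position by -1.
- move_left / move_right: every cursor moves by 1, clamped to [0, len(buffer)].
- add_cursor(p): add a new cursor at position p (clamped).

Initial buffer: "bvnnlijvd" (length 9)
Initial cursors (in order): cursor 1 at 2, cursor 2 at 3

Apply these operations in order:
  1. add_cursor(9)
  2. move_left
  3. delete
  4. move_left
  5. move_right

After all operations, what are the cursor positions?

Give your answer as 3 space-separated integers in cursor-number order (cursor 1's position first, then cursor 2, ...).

Answer: 1 1 5

Derivation:
After op 1 (add_cursor(9)): buffer="bvnnlijvd" (len 9), cursors c1@2 c2@3 c3@9, authorship .........
After op 2 (move_left): buffer="bvnnlijvd" (len 9), cursors c1@1 c2@2 c3@8, authorship .........
After op 3 (delete): buffer="nnlijd" (len 6), cursors c1@0 c2@0 c3@5, authorship ......
After op 4 (move_left): buffer="nnlijd" (len 6), cursors c1@0 c2@0 c3@4, authorship ......
After op 5 (move_right): buffer="nnlijd" (len 6), cursors c1@1 c2@1 c3@5, authorship ......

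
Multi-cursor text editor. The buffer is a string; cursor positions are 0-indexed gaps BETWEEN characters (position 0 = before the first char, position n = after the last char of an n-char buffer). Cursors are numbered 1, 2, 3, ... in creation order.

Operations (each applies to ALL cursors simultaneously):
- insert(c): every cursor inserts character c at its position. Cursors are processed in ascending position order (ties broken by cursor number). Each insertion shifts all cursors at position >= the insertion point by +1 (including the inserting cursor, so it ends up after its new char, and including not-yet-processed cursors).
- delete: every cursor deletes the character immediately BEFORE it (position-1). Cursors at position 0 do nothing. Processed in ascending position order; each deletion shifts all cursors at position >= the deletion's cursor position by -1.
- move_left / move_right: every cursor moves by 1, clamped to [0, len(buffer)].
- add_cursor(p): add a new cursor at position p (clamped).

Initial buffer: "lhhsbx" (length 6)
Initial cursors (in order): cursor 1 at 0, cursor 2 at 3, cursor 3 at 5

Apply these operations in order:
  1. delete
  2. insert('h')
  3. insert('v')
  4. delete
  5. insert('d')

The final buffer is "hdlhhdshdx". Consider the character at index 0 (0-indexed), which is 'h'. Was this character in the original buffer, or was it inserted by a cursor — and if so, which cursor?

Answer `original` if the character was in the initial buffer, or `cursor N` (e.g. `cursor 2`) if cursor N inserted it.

Answer: cursor 1

Derivation:
After op 1 (delete): buffer="lhsx" (len 4), cursors c1@0 c2@2 c3@3, authorship ....
After op 2 (insert('h')): buffer="hlhhshx" (len 7), cursors c1@1 c2@4 c3@6, authorship 1..2.3.
After op 3 (insert('v')): buffer="hvlhhvshvx" (len 10), cursors c1@2 c2@6 c3@9, authorship 11..22.33.
After op 4 (delete): buffer="hlhhshx" (len 7), cursors c1@1 c2@4 c3@6, authorship 1..2.3.
After op 5 (insert('d')): buffer="hdlhhdshdx" (len 10), cursors c1@2 c2@6 c3@9, authorship 11..22.33.
Authorship (.=original, N=cursor N): 1 1 . . 2 2 . 3 3 .
Index 0: author = 1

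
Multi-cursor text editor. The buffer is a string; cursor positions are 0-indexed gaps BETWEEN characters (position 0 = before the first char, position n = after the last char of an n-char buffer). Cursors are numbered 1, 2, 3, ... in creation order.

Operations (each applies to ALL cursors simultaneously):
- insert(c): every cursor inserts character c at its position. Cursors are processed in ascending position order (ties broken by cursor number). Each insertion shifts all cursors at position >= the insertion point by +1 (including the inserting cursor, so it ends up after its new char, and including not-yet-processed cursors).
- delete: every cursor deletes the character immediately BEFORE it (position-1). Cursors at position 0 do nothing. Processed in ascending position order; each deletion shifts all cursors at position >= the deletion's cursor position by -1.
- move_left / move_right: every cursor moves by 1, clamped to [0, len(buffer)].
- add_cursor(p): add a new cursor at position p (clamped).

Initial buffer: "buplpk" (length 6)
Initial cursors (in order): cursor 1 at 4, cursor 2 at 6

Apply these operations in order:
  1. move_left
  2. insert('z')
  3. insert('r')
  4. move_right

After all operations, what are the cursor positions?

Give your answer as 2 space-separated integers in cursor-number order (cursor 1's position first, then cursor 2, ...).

Answer: 6 10

Derivation:
After op 1 (move_left): buffer="buplpk" (len 6), cursors c1@3 c2@5, authorship ......
After op 2 (insert('z')): buffer="bupzlpzk" (len 8), cursors c1@4 c2@7, authorship ...1..2.
After op 3 (insert('r')): buffer="bupzrlpzrk" (len 10), cursors c1@5 c2@9, authorship ...11..22.
After op 4 (move_right): buffer="bupzrlpzrk" (len 10), cursors c1@6 c2@10, authorship ...11..22.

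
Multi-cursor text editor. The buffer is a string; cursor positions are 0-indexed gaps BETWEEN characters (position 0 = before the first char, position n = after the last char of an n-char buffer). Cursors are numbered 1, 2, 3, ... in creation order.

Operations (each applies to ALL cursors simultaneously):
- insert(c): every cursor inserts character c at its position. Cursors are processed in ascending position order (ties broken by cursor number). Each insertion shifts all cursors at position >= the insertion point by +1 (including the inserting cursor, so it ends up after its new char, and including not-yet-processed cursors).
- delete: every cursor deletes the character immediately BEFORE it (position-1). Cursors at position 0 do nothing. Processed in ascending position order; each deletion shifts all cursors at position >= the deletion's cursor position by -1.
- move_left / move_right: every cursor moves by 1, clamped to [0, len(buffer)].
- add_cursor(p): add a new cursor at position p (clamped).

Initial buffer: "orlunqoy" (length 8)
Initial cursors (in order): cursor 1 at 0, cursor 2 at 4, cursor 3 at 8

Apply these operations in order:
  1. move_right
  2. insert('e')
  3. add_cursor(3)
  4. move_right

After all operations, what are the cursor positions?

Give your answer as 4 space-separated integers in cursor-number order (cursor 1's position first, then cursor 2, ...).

Answer: 3 8 11 4

Derivation:
After op 1 (move_right): buffer="orlunqoy" (len 8), cursors c1@1 c2@5 c3@8, authorship ........
After op 2 (insert('e')): buffer="oerluneqoye" (len 11), cursors c1@2 c2@7 c3@11, authorship .1....2...3
After op 3 (add_cursor(3)): buffer="oerluneqoye" (len 11), cursors c1@2 c4@3 c2@7 c3@11, authorship .1....2...3
After op 4 (move_right): buffer="oerluneqoye" (len 11), cursors c1@3 c4@4 c2@8 c3@11, authorship .1....2...3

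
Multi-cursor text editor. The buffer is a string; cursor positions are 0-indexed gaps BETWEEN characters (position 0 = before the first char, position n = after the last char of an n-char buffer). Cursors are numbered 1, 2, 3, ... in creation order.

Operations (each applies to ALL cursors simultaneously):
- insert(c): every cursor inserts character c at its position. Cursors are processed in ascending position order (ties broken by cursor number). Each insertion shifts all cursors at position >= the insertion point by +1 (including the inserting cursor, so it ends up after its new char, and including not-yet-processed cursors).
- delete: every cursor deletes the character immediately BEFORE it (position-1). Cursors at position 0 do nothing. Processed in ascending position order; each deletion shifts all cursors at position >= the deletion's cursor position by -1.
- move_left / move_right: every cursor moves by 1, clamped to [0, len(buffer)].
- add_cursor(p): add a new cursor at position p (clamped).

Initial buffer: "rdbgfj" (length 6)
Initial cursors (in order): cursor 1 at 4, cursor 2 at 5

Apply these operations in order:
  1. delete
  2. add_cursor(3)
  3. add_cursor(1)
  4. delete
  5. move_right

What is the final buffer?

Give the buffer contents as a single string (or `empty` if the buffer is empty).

Answer: j

Derivation:
After op 1 (delete): buffer="rdbj" (len 4), cursors c1@3 c2@3, authorship ....
After op 2 (add_cursor(3)): buffer="rdbj" (len 4), cursors c1@3 c2@3 c3@3, authorship ....
After op 3 (add_cursor(1)): buffer="rdbj" (len 4), cursors c4@1 c1@3 c2@3 c3@3, authorship ....
After op 4 (delete): buffer="j" (len 1), cursors c1@0 c2@0 c3@0 c4@0, authorship .
After op 5 (move_right): buffer="j" (len 1), cursors c1@1 c2@1 c3@1 c4@1, authorship .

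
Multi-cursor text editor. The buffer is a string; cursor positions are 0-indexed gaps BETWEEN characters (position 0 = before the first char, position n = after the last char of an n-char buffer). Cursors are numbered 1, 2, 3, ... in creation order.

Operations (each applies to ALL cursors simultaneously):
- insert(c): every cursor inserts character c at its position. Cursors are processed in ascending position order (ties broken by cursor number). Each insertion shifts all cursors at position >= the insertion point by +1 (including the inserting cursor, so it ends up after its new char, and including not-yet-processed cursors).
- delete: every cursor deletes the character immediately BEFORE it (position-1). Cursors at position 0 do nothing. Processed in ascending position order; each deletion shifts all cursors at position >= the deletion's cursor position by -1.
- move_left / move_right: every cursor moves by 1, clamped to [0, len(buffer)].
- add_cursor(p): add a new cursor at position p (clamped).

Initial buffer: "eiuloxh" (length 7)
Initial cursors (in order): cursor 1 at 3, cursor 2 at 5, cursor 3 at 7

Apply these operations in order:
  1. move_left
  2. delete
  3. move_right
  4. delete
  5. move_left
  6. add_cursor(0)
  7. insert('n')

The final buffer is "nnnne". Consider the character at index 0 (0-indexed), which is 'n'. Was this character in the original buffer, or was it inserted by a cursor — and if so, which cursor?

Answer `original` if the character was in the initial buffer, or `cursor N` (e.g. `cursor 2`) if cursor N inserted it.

Answer: cursor 1

Derivation:
After op 1 (move_left): buffer="eiuloxh" (len 7), cursors c1@2 c2@4 c3@6, authorship .......
After op 2 (delete): buffer="euoh" (len 4), cursors c1@1 c2@2 c3@3, authorship ....
After op 3 (move_right): buffer="euoh" (len 4), cursors c1@2 c2@3 c3@4, authorship ....
After op 4 (delete): buffer="e" (len 1), cursors c1@1 c2@1 c3@1, authorship .
After op 5 (move_left): buffer="e" (len 1), cursors c1@0 c2@0 c3@0, authorship .
After op 6 (add_cursor(0)): buffer="e" (len 1), cursors c1@0 c2@0 c3@0 c4@0, authorship .
After op 7 (insert('n')): buffer="nnnne" (len 5), cursors c1@4 c2@4 c3@4 c4@4, authorship 1234.
Authorship (.=original, N=cursor N): 1 2 3 4 .
Index 0: author = 1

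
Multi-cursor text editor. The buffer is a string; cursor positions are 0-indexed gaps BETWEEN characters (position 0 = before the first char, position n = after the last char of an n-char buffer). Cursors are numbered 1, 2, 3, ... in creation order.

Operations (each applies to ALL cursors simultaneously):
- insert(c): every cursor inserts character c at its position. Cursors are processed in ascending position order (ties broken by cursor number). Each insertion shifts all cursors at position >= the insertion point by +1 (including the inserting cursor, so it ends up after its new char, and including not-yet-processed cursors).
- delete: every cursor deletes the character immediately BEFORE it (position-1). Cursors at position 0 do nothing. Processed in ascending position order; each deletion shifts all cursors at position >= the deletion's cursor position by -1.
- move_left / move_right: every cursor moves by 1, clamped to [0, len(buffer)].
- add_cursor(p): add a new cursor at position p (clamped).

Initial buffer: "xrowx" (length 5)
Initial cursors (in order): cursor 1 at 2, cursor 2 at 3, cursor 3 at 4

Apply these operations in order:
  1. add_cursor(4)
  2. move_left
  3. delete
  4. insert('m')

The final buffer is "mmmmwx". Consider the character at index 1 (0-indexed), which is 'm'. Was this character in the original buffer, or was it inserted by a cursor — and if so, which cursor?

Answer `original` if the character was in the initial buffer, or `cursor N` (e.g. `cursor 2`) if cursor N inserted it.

After op 1 (add_cursor(4)): buffer="xrowx" (len 5), cursors c1@2 c2@3 c3@4 c4@4, authorship .....
After op 2 (move_left): buffer="xrowx" (len 5), cursors c1@1 c2@2 c3@3 c4@3, authorship .....
After op 3 (delete): buffer="wx" (len 2), cursors c1@0 c2@0 c3@0 c4@0, authorship ..
After op 4 (insert('m')): buffer="mmmmwx" (len 6), cursors c1@4 c2@4 c3@4 c4@4, authorship 1234..
Authorship (.=original, N=cursor N): 1 2 3 4 . .
Index 1: author = 2

Answer: cursor 2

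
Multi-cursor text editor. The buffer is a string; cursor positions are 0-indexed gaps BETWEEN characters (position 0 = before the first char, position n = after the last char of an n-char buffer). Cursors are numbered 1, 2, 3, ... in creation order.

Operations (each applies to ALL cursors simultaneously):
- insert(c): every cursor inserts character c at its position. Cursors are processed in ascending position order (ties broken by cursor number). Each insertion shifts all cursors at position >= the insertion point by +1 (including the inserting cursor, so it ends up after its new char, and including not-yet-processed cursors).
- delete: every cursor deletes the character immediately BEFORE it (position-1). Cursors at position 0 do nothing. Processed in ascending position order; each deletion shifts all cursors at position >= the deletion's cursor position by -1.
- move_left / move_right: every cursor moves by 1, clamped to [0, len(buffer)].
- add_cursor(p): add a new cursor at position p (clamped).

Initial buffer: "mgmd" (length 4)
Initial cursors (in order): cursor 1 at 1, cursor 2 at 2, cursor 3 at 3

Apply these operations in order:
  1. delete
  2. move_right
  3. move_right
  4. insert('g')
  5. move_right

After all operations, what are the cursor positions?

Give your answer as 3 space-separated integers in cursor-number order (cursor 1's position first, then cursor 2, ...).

After op 1 (delete): buffer="d" (len 1), cursors c1@0 c2@0 c3@0, authorship .
After op 2 (move_right): buffer="d" (len 1), cursors c1@1 c2@1 c3@1, authorship .
After op 3 (move_right): buffer="d" (len 1), cursors c1@1 c2@1 c3@1, authorship .
After op 4 (insert('g')): buffer="dggg" (len 4), cursors c1@4 c2@4 c3@4, authorship .123
After op 5 (move_right): buffer="dggg" (len 4), cursors c1@4 c2@4 c3@4, authorship .123

Answer: 4 4 4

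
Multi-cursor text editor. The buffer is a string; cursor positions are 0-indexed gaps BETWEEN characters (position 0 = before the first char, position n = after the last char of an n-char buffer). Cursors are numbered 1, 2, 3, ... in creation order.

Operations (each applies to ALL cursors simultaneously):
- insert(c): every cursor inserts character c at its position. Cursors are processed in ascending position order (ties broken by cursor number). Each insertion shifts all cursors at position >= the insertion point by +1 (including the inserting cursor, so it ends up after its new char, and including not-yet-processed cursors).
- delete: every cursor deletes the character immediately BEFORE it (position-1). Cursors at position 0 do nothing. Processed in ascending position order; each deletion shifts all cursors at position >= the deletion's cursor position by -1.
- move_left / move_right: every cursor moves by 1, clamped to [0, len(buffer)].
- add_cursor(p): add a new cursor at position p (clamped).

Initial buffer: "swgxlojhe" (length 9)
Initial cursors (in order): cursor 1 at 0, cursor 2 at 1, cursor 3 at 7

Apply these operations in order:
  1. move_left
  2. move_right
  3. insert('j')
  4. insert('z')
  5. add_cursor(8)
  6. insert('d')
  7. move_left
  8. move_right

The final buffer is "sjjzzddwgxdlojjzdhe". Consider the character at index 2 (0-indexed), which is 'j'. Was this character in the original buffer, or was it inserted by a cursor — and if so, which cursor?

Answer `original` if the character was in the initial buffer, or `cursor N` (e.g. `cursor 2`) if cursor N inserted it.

After op 1 (move_left): buffer="swgxlojhe" (len 9), cursors c1@0 c2@0 c3@6, authorship .........
After op 2 (move_right): buffer="swgxlojhe" (len 9), cursors c1@1 c2@1 c3@7, authorship .........
After op 3 (insert('j')): buffer="sjjwgxlojjhe" (len 12), cursors c1@3 c2@3 c3@10, authorship .12......3..
After op 4 (insert('z')): buffer="sjjzzwgxlojjzhe" (len 15), cursors c1@5 c2@5 c3@13, authorship .1212......33..
After op 5 (add_cursor(8)): buffer="sjjzzwgxlojjzhe" (len 15), cursors c1@5 c2@5 c4@8 c3@13, authorship .1212......33..
After op 6 (insert('d')): buffer="sjjzzddwgxdlojjzdhe" (len 19), cursors c1@7 c2@7 c4@11 c3@17, authorship .121212...4...333..
After op 7 (move_left): buffer="sjjzzddwgxdlojjzdhe" (len 19), cursors c1@6 c2@6 c4@10 c3@16, authorship .121212...4...333..
After op 8 (move_right): buffer="sjjzzddwgxdlojjzdhe" (len 19), cursors c1@7 c2@7 c4@11 c3@17, authorship .121212...4...333..
Authorship (.=original, N=cursor N): . 1 2 1 2 1 2 . . . 4 . . . 3 3 3 . .
Index 2: author = 2

Answer: cursor 2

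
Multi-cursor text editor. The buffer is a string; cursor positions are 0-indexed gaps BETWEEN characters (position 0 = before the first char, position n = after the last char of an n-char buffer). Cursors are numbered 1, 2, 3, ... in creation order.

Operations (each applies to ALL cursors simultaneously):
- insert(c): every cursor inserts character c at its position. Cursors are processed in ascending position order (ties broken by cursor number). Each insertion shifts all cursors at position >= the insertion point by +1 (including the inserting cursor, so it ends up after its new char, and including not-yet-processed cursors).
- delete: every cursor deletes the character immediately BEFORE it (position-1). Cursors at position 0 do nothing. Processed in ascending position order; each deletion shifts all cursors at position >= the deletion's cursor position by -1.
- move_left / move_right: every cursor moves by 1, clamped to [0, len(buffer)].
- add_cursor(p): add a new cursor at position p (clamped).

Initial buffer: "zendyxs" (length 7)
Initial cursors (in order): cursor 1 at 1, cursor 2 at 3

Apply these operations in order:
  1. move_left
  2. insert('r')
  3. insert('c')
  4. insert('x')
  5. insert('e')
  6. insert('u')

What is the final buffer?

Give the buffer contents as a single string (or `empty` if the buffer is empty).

Answer: rcxeuzercxeundyxs

Derivation:
After op 1 (move_left): buffer="zendyxs" (len 7), cursors c1@0 c2@2, authorship .......
After op 2 (insert('r')): buffer="rzerndyxs" (len 9), cursors c1@1 c2@4, authorship 1..2.....
After op 3 (insert('c')): buffer="rczercndyxs" (len 11), cursors c1@2 c2@6, authorship 11..22.....
After op 4 (insert('x')): buffer="rcxzercxndyxs" (len 13), cursors c1@3 c2@8, authorship 111..222.....
After op 5 (insert('e')): buffer="rcxezercxendyxs" (len 15), cursors c1@4 c2@10, authorship 1111..2222.....
After op 6 (insert('u')): buffer="rcxeuzercxeundyxs" (len 17), cursors c1@5 c2@12, authorship 11111..22222.....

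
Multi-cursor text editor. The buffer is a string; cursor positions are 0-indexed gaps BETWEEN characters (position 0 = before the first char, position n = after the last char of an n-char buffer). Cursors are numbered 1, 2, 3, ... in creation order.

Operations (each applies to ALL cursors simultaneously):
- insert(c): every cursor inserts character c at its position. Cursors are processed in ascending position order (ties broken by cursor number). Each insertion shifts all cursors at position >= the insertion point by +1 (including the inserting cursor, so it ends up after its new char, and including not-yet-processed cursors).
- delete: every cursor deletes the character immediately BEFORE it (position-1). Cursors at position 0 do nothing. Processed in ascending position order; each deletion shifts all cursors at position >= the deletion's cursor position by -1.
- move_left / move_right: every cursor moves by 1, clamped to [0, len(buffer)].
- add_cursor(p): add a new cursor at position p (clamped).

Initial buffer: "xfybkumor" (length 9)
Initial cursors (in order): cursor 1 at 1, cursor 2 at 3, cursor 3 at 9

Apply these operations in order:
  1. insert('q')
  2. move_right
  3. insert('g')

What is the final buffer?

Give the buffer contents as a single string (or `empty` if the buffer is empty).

Answer: xqfgyqbgkumorqg

Derivation:
After op 1 (insert('q')): buffer="xqfyqbkumorq" (len 12), cursors c1@2 c2@5 c3@12, authorship .1..2......3
After op 2 (move_right): buffer="xqfyqbkumorq" (len 12), cursors c1@3 c2@6 c3@12, authorship .1..2......3
After op 3 (insert('g')): buffer="xqfgyqbgkumorqg" (len 15), cursors c1@4 c2@8 c3@15, authorship .1.1.2.2.....33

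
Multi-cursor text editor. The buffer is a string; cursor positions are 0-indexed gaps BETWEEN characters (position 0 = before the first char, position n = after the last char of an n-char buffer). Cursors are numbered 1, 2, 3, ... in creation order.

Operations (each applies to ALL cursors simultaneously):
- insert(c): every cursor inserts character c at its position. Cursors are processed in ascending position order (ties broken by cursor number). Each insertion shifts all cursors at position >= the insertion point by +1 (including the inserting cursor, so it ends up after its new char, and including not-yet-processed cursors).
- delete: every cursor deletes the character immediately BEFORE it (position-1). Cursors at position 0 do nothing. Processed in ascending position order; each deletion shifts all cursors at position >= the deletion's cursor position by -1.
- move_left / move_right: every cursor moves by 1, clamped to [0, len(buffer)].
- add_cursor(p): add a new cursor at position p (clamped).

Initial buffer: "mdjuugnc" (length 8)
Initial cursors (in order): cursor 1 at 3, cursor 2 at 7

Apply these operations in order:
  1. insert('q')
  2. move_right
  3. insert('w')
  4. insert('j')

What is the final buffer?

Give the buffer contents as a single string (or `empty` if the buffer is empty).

After op 1 (insert('q')): buffer="mdjquugnqc" (len 10), cursors c1@4 c2@9, authorship ...1....2.
After op 2 (move_right): buffer="mdjquugnqc" (len 10), cursors c1@5 c2@10, authorship ...1....2.
After op 3 (insert('w')): buffer="mdjquwugnqcw" (len 12), cursors c1@6 c2@12, authorship ...1.1...2.2
After op 4 (insert('j')): buffer="mdjquwjugnqcwj" (len 14), cursors c1@7 c2@14, authorship ...1.11...2.22

Answer: mdjquwjugnqcwj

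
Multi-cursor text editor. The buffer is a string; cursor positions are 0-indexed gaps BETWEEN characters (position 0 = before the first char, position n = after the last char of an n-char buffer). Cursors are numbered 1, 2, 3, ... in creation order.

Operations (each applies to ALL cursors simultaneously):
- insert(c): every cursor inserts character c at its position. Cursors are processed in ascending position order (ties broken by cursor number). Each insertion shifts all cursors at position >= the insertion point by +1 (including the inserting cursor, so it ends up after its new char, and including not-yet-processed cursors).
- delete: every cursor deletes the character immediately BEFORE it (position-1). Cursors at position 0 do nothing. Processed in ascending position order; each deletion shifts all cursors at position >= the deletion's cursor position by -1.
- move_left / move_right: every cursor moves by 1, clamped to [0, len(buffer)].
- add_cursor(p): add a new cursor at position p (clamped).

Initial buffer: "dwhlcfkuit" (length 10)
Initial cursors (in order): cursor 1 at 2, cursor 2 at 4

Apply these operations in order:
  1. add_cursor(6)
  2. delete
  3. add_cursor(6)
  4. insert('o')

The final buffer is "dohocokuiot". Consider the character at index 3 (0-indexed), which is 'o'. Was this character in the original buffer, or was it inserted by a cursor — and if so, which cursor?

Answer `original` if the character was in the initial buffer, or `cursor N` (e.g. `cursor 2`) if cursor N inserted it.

After op 1 (add_cursor(6)): buffer="dwhlcfkuit" (len 10), cursors c1@2 c2@4 c3@6, authorship ..........
After op 2 (delete): buffer="dhckuit" (len 7), cursors c1@1 c2@2 c3@3, authorship .......
After op 3 (add_cursor(6)): buffer="dhckuit" (len 7), cursors c1@1 c2@2 c3@3 c4@6, authorship .......
After op 4 (insert('o')): buffer="dohocokuiot" (len 11), cursors c1@2 c2@4 c3@6 c4@10, authorship .1.2.3...4.
Authorship (.=original, N=cursor N): . 1 . 2 . 3 . . . 4 .
Index 3: author = 2

Answer: cursor 2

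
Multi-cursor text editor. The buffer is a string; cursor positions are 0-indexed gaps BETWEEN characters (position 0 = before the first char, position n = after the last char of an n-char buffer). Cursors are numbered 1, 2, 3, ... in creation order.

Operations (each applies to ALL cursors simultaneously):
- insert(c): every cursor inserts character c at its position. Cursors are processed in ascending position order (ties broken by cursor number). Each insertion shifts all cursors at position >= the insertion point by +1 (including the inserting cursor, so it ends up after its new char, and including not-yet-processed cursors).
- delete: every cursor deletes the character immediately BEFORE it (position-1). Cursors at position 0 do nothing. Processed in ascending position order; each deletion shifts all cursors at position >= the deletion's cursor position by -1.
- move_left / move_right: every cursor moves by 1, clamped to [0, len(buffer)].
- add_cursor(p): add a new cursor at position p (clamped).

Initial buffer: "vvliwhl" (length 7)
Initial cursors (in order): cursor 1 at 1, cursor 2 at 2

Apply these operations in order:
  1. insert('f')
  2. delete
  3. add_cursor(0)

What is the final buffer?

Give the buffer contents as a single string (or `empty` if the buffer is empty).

After op 1 (insert('f')): buffer="vfvfliwhl" (len 9), cursors c1@2 c2@4, authorship .1.2.....
After op 2 (delete): buffer="vvliwhl" (len 7), cursors c1@1 c2@2, authorship .......
After op 3 (add_cursor(0)): buffer="vvliwhl" (len 7), cursors c3@0 c1@1 c2@2, authorship .......

Answer: vvliwhl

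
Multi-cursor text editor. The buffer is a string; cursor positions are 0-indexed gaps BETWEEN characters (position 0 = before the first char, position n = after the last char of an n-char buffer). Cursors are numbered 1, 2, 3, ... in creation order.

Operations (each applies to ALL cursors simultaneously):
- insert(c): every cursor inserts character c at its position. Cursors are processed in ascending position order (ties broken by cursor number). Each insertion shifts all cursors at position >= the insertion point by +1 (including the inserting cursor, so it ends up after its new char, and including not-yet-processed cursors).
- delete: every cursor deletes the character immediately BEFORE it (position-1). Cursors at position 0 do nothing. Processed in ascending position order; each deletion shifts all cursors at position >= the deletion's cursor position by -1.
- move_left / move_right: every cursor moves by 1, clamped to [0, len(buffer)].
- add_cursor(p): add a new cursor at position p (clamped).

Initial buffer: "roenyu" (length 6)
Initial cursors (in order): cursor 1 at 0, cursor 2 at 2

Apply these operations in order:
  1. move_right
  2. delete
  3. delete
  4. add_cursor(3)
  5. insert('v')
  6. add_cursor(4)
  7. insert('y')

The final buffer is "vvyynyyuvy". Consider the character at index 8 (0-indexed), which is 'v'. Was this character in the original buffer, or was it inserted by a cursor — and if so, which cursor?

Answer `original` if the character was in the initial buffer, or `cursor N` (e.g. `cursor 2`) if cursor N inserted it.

After op 1 (move_right): buffer="roenyu" (len 6), cursors c1@1 c2@3, authorship ......
After op 2 (delete): buffer="onyu" (len 4), cursors c1@0 c2@1, authorship ....
After op 3 (delete): buffer="nyu" (len 3), cursors c1@0 c2@0, authorship ...
After op 4 (add_cursor(3)): buffer="nyu" (len 3), cursors c1@0 c2@0 c3@3, authorship ...
After op 5 (insert('v')): buffer="vvnyuv" (len 6), cursors c1@2 c2@2 c3@6, authorship 12...3
After op 6 (add_cursor(4)): buffer="vvnyuv" (len 6), cursors c1@2 c2@2 c4@4 c3@6, authorship 12...3
After op 7 (insert('y')): buffer="vvyynyyuvy" (len 10), cursors c1@4 c2@4 c4@7 c3@10, authorship 1212..4.33
Authorship (.=original, N=cursor N): 1 2 1 2 . . 4 . 3 3
Index 8: author = 3

Answer: cursor 3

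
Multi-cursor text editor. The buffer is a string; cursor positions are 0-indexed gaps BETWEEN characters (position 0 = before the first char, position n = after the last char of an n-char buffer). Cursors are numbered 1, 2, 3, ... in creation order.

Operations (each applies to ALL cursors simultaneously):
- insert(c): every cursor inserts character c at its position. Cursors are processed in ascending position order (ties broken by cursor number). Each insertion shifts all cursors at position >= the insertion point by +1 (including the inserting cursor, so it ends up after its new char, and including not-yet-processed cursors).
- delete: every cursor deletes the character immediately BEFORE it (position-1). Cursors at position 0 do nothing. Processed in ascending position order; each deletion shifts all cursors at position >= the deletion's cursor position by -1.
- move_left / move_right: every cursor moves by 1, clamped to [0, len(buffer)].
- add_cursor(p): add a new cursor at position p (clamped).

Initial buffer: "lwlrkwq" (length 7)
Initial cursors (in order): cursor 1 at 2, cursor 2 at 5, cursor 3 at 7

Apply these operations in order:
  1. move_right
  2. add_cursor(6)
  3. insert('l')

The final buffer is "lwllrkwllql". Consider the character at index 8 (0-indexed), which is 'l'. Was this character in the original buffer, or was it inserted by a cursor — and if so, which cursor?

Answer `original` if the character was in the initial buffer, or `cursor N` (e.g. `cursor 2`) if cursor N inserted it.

After op 1 (move_right): buffer="lwlrkwq" (len 7), cursors c1@3 c2@6 c3@7, authorship .......
After op 2 (add_cursor(6)): buffer="lwlrkwq" (len 7), cursors c1@3 c2@6 c4@6 c3@7, authorship .......
After op 3 (insert('l')): buffer="lwllrkwllql" (len 11), cursors c1@4 c2@9 c4@9 c3@11, authorship ...1...24.3
Authorship (.=original, N=cursor N): . . . 1 . . . 2 4 . 3
Index 8: author = 4

Answer: cursor 4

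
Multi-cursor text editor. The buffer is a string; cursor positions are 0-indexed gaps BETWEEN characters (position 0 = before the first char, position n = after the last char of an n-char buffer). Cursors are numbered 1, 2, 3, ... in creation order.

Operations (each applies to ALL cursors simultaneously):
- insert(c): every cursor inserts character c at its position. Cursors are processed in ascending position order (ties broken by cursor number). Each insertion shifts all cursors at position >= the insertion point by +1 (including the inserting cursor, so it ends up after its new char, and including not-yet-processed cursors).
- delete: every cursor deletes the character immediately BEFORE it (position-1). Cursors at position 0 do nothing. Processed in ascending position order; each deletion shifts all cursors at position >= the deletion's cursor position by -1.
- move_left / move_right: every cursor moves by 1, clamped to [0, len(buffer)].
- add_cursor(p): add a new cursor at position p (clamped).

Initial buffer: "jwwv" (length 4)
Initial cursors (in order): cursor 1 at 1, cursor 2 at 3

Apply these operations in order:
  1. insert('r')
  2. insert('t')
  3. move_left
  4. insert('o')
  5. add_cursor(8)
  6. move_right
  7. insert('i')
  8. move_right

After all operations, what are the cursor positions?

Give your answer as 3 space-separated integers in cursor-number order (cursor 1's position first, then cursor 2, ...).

After op 1 (insert('r')): buffer="jrwwrv" (len 6), cursors c1@2 c2@5, authorship .1..2.
After op 2 (insert('t')): buffer="jrtwwrtv" (len 8), cursors c1@3 c2@7, authorship .11..22.
After op 3 (move_left): buffer="jrtwwrtv" (len 8), cursors c1@2 c2@6, authorship .11..22.
After op 4 (insert('o')): buffer="jrotwwrotv" (len 10), cursors c1@3 c2@8, authorship .111..222.
After op 5 (add_cursor(8)): buffer="jrotwwrotv" (len 10), cursors c1@3 c2@8 c3@8, authorship .111..222.
After op 6 (move_right): buffer="jrotwwrotv" (len 10), cursors c1@4 c2@9 c3@9, authorship .111..222.
After op 7 (insert('i')): buffer="jrotiwwrotiiv" (len 13), cursors c1@5 c2@12 c3@12, authorship .1111..22223.
After op 8 (move_right): buffer="jrotiwwrotiiv" (len 13), cursors c1@6 c2@13 c3@13, authorship .1111..22223.

Answer: 6 13 13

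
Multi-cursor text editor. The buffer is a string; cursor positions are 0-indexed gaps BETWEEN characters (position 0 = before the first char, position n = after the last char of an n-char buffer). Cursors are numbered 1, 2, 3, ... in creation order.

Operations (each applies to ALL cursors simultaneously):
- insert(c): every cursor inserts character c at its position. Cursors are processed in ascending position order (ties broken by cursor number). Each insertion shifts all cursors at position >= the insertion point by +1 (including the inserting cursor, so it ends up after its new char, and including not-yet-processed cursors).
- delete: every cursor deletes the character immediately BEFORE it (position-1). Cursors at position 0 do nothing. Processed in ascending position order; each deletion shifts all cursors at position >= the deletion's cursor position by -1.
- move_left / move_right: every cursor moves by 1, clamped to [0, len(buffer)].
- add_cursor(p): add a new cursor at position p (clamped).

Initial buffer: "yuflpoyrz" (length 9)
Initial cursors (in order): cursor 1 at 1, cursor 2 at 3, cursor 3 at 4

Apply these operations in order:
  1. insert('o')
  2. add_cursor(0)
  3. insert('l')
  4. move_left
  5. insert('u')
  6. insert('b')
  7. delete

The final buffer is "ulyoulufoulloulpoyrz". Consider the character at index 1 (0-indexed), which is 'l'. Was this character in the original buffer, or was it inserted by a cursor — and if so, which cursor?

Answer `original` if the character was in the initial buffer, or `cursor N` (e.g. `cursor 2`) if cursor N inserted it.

After op 1 (insert('o')): buffer="youfolopoyrz" (len 12), cursors c1@2 c2@5 c3@7, authorship .1..2.3.....
After op 2 (add_cursor(0)): buffer="youfolopoyrz" (len 12), cursors c4@0 c1@2 c2@5 c3@7, authorship .1..2.3.....
After op 3 (insert('l')): buffer="lyolufollolpoyrz" (len 16), cursors c4@1 c1@4 c2@8 c3@11, authorship 4.11..22.33.....
After op 4 (move_left): buffer="lyolufollolpoyrz" (len 16), cursors c4@0 c1@3 c2@7 c3@10, authorship 4.11..22.33.....
After op 5 (insert('u')): buffer="ulyoulufoulloulpoyrz" (len 20), cursors c4@1 c1@5 c2@10 c3@14, authorship 44.111..222.333.....
After op 6 (insert('b')): buffer="ublyoublufoublloublpoyrz" (len 24), cursors c4@2 c1@7 c2@13 c3@18, authorship 444.1111..2222.3333.....
After op 7 (delete): buffer="ulyoulufoulloulpoyrz" (len 20), cursors c4@1 c1@5 c2@10 c3@14, authorship 44.111..222.333.....
Authorship (.=original, N=cursor N): 4 4 . 1 1 1 . . 2 2 2 . 3 3 3 . . . . .
Index 1: author = 4

Answer: cursor 4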